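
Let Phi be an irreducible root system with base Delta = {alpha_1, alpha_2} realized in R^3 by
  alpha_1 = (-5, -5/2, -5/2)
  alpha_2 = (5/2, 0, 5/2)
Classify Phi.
Compute the Cartan integers a_ij = 2(alpha_i, alpha_j)/(alpha_j, alpha_j); the resulting 2x2 Cartan matrix is
[[2, -3], [-1, 2]].
The roots have two lengths (squared-length ratio 3:1); the short ones are alpha_{2}. The associated Dynkin diagram is two nodes joined by a triple edge (G_2), so the type is G_2.

G_2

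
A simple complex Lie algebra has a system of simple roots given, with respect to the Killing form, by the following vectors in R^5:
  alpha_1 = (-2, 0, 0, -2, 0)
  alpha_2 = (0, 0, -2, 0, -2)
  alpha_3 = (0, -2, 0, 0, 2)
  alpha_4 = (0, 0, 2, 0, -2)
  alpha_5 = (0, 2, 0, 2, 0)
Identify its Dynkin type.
D5

Compute the Cartan integers a_ij = 2(alpha_i, alpha_j)/(alpha_j, alpha_j); the resulting 5x5 Cartan matrix is
[[2, 0, 0, 0, -1], [0, 2, -1, 0, 0], [0, -1, 2, -1, -1], [0, 0, -1, 2, 0], [-1, 0, -1, 0, 2]].
All simple roots have the same length, so the diagram is simply laced. The associated Dynkin diagram is a chain of 3 nodes with a fork of two nodes at one end (D_5), so the type is D_5 (the algebra so(10)).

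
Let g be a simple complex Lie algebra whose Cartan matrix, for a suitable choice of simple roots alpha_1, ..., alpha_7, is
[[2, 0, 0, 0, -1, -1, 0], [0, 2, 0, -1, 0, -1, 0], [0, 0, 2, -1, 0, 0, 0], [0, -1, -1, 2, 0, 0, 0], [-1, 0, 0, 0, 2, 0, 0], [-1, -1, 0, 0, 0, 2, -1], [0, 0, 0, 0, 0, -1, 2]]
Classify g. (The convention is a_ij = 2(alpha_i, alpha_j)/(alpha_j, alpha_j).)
E_7

The matrix has rank 7 with 2's on the diagonal. Reading the off-diagonal entries as Dynkin edges (a single edge where a_ij = a_ji = -1; a double or triple edge where a_ij * a_ji = 2 or 3), the diagram is a chain of 6 nodes with one extra node attached to the third node from one end (E_7). One simple-root ordering that puts it in standard form is (alpha_5, alpha_7, alpha_1, alpha_6, alpha_2, alpha_4, alpha_3). So the algebra is type E_7.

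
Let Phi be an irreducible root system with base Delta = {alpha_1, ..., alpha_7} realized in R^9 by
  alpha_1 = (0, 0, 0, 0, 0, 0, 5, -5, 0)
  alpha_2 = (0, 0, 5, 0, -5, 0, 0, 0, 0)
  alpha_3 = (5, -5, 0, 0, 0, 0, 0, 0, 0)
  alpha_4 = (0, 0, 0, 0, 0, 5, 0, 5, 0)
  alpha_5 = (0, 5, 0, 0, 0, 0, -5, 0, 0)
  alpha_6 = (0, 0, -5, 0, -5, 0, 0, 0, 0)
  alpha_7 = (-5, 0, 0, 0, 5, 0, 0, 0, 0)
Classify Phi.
Compute the Cartan integers a_ij = 2(alpha_i, alpha_j)/(alpha_j, alpha_j); the resulting 7x7 Cartan matrix is
[[2, 0, 0, -1, -1, 0, 0], [0, 2, 0, 0, 0, 0, -1], [0, 0, 2, 0, -1, 0, -1], [-1, 0, 0, 2, 0, 0, 0], [-1, 0, -1, 0, 2, 0, 0], [0, 0, 0, 0, 0, 2, -1], [0, -1, -1, 0, 0, -1, 2]].
All simple roots have the same length, so the diagram is simply laced. The associated Dynkin diagram is a chain of 5 nodes with a fork of two nodes at one end (D_7), so the type is D_7 (the algebra so(14)).

D_7 (so(14))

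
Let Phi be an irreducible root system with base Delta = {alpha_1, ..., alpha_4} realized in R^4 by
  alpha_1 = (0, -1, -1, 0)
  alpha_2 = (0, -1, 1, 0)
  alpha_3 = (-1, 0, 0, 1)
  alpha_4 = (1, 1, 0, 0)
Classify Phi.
Compute the Cartan integers a_ij = 2(alpha_i, alpha_j)/(alpha_j, alpha_j); the resulting 4x4 Cartan matrix is
[[2, 0, 0, -1], [0, 2, 0, -1], [0, 0, 2, -1], [-1, -1, -1, 2]].
All simple roots have the same length, so the diagram is simply laced. The associated Dynkin diagram is a chain of 2 nodes with a fork of two nodes at one end (D_4), so the type is D_4 (the algebra so(8)).

D4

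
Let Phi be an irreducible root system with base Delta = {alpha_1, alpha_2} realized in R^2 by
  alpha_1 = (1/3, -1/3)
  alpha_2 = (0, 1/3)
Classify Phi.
Compute the Cartan integers a_ij = 2(alpha_i, alpha_j)/(alpha_j, alpha_j); the resulting 2x2 Cartan matrix is
[[2, -2], [-1, 2]].
The roots have two lengths (squared-length ratio 2:1); the short ones are alpha_{2}. The associated Dynkin diagram is a chain of 2 nodes with a double edge at one end; the terminal node there is the unique short simple root (B_2), so the type is B_2 (the algebra so(5)).

type B_2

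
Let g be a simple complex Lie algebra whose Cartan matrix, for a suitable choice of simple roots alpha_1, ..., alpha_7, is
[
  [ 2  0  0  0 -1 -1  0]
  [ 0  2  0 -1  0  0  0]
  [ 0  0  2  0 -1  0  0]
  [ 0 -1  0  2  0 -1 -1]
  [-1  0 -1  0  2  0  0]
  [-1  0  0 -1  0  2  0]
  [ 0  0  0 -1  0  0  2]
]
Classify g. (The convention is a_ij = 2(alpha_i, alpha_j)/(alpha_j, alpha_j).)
D7

The matrix has rank 7 with 2's on the diagonal. Reading the off-diagonal entries as Dynkin edges (a single edge where a_ij = a_ji = -1; a double or triple edge where a_ij * a_ji = 2 or 3), the diagram is a chain of 5 nodes with a fork of two nodes at one end (D_7). One simple-root ordering that puts it in standard form is (alpha_3, alpha_5, alpha_1, alpha_6, alpha_4, alpha_2, alpha_7). So the algebra is type D_7, i.e. so(14).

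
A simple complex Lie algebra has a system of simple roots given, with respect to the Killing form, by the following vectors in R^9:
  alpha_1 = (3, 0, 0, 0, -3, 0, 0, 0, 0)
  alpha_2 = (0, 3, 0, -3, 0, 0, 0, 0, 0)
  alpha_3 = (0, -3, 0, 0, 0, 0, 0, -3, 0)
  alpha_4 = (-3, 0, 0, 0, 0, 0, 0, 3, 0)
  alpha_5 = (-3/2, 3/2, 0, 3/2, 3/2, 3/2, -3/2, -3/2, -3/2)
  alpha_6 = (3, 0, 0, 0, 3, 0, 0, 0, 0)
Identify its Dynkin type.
Compute the Cartan integers a_ij = 2(alpha_i, alpha_j)/(alpha_j, alpha_j); the resulting 6x6 Cartan matrix is
[[2, 0, 0, -1, -1, 0], [0, 2, -1, 0, 0, 0], [0, -1, 2, -1, 0, 0], [-1, 0, -1, 2, 0, -1], [-1, 0, 0, 0, 2, 0], [0, 0, 0, -1, 0, 2]].
All simple roots have the same length, so the diagram is simply laced. The associated Dynkin diagram is a chain of 5 nodes with one extra node attached to the third node from one end (E_6), so the type is E_6.

E_6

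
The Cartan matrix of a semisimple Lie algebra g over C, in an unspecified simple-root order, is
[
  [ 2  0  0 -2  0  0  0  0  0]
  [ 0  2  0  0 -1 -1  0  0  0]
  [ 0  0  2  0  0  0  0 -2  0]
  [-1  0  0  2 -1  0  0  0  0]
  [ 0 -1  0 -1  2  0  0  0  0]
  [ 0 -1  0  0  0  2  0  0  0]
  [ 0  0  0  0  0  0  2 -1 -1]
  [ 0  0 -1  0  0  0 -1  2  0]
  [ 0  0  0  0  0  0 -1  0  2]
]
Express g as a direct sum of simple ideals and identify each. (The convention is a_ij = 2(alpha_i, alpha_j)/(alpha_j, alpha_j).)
type C_4 + type C_5

The diagram associated to this matrix has two connected components: the simple roots {alpha_3, alpha_7, alpha_8, alpha_9} form a chain of 4 nodes with a double edge at one end; the terminal node there is the unique long simple root (C_4), and {alpha_1, alpha_2, alpha_4, alpha_5, alpha_6} form a chain of 5 nodes with a double edge at one end; the terminal node there is the unique long simple root (C_5). A semisimple Lie algebra decomposes uniquely as the direct sum of simple ideals, one per connected component of its Dynkin diagram, so g ≅ C_4 ⊕ C_5 (dimension 36 + 55 = 91).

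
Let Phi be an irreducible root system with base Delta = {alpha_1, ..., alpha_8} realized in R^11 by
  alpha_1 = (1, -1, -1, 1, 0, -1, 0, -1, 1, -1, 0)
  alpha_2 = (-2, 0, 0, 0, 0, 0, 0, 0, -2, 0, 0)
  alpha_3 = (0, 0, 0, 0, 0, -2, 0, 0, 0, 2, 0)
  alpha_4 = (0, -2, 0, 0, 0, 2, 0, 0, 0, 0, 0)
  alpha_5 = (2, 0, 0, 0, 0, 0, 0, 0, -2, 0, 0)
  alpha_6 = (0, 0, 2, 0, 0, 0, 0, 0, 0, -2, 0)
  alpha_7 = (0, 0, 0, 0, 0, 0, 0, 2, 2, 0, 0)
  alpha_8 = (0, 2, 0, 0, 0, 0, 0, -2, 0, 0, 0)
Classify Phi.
E_8

Compute the Cartan integers a_ij = 2(alpha_i, alpha_j)/(alpha_j, alpha_j); the resulting 8x8 Cartan matrix is
[[2, -1, 0, 0, 0, 0, 0, 0], [-1, 2, 0, 0, 0, 0, -1, 0], [0, 0, 2, -1, 0, -1, 0, 0], [0, 0, -1, 2, 0, 0, 0, -1], [0, 0, 0, 0, 2, 0, -1, 0], [0, 0, -1, 0, 0, 2, 0, 0], [0, -1, 0, 0, -1, 0, 2, -1], [0, 0, 0, -1, 0, 0, -1, 2]].
All simple roots have the same length, so the diagram is simply laced. The associated Dynkin diagram is a chain of 7 nodes with one extra node attached to the third node from one end (E_8), so the type is E_8.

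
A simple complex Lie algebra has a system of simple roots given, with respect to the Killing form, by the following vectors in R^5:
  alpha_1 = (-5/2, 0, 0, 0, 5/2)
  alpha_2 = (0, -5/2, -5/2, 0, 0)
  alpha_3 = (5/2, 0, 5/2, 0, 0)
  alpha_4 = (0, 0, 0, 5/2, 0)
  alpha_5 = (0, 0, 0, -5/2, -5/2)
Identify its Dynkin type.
Compute the Cartan integers a_ij = 2(alpha_i, alpha_j)/(alpha_j, alpha_j); the resulting 5x5 Cartan matrix is
[[2, 0, -1, 0, -1], [0, 2, -1, 0, 0], [-1, -1, 2, 0, 0], [0, 0, 0, 2, -1], [-1, 0, 0, -2, 2]].
The roots have two lengths (squared-length ratio 2:1); the short ones are alpha_{4}. The associated Dynkin diagram is a chain of 5 nodes with a double edge at one end; the terminal node there is the unique short simple root (B_5), so the type is B_5 (the algebra so(11)).

B_5 (so(11))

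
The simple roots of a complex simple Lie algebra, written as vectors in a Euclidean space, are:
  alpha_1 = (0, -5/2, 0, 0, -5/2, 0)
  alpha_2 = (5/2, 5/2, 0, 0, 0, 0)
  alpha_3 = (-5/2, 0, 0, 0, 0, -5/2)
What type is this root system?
Compute the Cartan integers a_ij = 2(alpha_i, alpha_j)/(alpha_j, alpha_j); the resulting 3x3 Cartan matrix is
[[2, -1, 0], [-1, 2, -1], [0, -1, 2]].
All simple roots have the same length, so the diagram is simply laced. The associated Dynkin diagram is a chain of 3 nodes with single edges (A_3), so the type is A_3 (the algebra sl(4)).

A_3 (sl(4))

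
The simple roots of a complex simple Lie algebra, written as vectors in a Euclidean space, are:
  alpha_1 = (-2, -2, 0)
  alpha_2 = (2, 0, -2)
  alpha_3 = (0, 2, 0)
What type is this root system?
Compute the Cartan integers a_ij = 2(alpha_i, alpha_j)/(alpha_j, alpha_j); the resulting 3x3 Cartan matrix is
[[2, -1, -2], [-1, 2, 0], [-1, 0, 2]].
The roots have two lengths (squared-length ratio 2:1); the short ones are alpha_{3}. The associated Dynkin diagram is a chain of 3 nodes with a double edge at one end; the terminal node there is the unique short simple root (B_3), so the type is B_3 (the algebra so(7)).

type B_3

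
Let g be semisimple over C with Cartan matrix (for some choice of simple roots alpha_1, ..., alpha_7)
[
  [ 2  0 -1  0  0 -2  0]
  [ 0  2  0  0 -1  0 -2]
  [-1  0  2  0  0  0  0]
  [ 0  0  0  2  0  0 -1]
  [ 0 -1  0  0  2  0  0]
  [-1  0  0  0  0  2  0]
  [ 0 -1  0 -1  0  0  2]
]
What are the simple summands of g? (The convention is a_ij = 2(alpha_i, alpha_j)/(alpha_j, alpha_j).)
B_3 ⊕ F_4

The diagram associated to this matrix has two connected components: the simple roots {alpha_1, alpha_3, alpha_6} form a chain of 3 nodes with a double edge at one end; the terminal node there is the unique short simple root (B_3), and {alpha_2, alpha_4, alpha_5, alpha_7} form a chain of 4 nodes with a double edge between the middle two (F_4). A semisimple Lie algebra decomposes uniquely as the direct sum of simple ideals, one per connected component of its Dynkin diagram, so g ≅ B_3 ⊕ F_4 (dimension 21 + 52 = 73).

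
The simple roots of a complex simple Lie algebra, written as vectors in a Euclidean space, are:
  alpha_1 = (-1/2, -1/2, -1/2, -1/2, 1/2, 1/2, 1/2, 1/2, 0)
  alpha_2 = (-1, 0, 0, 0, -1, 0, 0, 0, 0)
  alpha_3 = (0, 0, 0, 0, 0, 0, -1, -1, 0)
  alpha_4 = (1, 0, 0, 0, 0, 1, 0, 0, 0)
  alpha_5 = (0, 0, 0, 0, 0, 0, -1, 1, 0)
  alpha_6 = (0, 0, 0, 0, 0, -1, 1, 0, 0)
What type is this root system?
type E_6

Compute the Cartan integers a_ij = 2(alpha_i, alpha_j)/(alpha_j, alpha_j); the resulting 6x6 Cartan matrix is
[[2, 0, -1, 0, 0, 0], [0, 2, 0, -1, 0, 0], [-1, 0, 2, 0, 0, -1], [0, -1, 0, 2, 0, -1], [0, 0, 0, 0, 2, -1], [0, 0, -1, -1, -1, 2]].
All simple roots have the same length, so the diagram is simply laced. The associated Dynkin diagram is a chain of 5 nodes with one extra node attached to the third node from one end (E_6), so the type is E_6.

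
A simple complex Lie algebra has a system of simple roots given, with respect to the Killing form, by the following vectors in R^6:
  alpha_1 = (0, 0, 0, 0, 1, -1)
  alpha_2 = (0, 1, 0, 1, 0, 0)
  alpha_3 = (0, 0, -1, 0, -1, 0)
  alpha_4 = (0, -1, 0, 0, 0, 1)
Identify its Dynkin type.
Compute the Cartan integers a_ij = 2(alpha_i, alpha_j)/(alpha_j, alpha_j); the resulting 4x4 Cartan matrix is
[[2, 0, -1, -1], [0, 2, 0, -1], [-1, 0, 2, 0], [-1, -1, 0, 2]].
All simple roots have the same length, so the diagram is simply laced. The associated Dynkin diagram is a chain of 4 nodes with single edges (A_4), so the type is A_4 (the algebra sl(5)).

A4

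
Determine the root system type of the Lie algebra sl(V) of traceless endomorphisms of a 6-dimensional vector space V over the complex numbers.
This is sl(6), which has dimension 6^2 - 1 = 35 and rank 6 - 1 = 5 (a Cartan subalgebra is the diagonal traceless matrices). In the classification of classical Lie algebras, the special linear algebra sl(n+1) has type A_n; here n = 5, so the Dynkin diagram is a chain of 5 nodes with single edges (A_5). Hence the type is A_5.

A_5 (sl(6))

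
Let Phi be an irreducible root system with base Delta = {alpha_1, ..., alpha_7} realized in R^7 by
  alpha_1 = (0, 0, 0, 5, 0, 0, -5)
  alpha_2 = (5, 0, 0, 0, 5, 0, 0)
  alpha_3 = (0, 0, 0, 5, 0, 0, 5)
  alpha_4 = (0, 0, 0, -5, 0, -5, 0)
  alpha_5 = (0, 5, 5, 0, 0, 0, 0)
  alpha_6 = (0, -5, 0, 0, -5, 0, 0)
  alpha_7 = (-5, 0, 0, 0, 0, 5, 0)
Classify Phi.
Compute the Cartan integers a_ij = 2(alpha_i, alpha_j)/(alpha_j, alpha_j); the resulting 7x7 Cartan matrix is
[[2, 0, 0, -1, 0, 0, 0], [0, 2, 0, 0, 0, -1, -1], [0, 0, 2, -1, 0, 0, 0], [-1, 0, -1, 2, 0, 0, -1], [0, 0, 0, 0, 2, -1, 0], [0, -1, 0, 0, -1, 2, 0], [0, -1, 0, -1, 0, 0, 2]].
All simple roots have the same length, so the diagram is simply laced. The associated Dynkin diagram is a chain of 5 nodes with a fork of two nodes at one end (D_7), so the type is D_7 (the algebra so(14)).

type D_7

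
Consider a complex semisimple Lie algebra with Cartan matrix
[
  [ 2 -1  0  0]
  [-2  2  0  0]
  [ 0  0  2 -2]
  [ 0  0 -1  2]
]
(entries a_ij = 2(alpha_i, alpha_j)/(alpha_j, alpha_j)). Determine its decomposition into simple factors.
B_2 + B_2

The diagram associated to this matrix has two connected components: the simple roots {alpha_3, alpha_4} form a chain of 2 nodes with a double edge at one end; the terminal node there is the unique short simple root (B_2), and {alpha_1, alpha_2} form a chain of 2 nodes with a double edge at one end; the terminal node there is the unique short simple root (B_2). A semisimple Lie algebra decomposes uniquely as the direct sum of simple ideals, one per connected component of its Dynkin diagram, so g ≅ B_2 ⊕ B_2 (dimension 10 + 10 = 20).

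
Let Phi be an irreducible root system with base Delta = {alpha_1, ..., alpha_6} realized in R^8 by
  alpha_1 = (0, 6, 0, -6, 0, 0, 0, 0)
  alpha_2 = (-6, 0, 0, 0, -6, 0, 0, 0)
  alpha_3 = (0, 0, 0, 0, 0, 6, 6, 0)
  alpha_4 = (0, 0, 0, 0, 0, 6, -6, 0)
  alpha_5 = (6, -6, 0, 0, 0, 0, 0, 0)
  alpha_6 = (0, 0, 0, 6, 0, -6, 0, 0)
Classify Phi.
Compute the Cartan integers a_ij = 2(alpha_i, alpha_j)/(alpha_j, alpha_j); the resulting 6x6 Cartan matrix is
[[2, 0, 0, 0, -1, -1], [0, 2, 0, 0, -1, 0], [0, 0, 2, 0, 0, -1], [0, 0, 0, 2, 0, -1], [-1, -1, 0, 0, 2, 0], [-1, 0, -1, -1, 0, 2]].
All simple roots have the same length, so the diagram is simply laced. The associated Dynkin diagram is a chain of 4 nodes with a fork of two nodes at one end (D_6), so the type is D_6 (the algebra so(12)).

D_6 (so(12))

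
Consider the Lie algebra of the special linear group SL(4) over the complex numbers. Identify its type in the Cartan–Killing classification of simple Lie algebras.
A3

This is sl(4), which has dimension 4^2 - 1 = 15 and rank 4 - 1 = 3 (a Cartan subalgebra is the diagonal traceless matrices). In the classification of classical Lie algebras, the special linear algebra sl(n+1) has type A_n; here n = 3, so the Dynkin diagram is a chain of 3 nodes with single edges (A_3). Hence the type is A_3.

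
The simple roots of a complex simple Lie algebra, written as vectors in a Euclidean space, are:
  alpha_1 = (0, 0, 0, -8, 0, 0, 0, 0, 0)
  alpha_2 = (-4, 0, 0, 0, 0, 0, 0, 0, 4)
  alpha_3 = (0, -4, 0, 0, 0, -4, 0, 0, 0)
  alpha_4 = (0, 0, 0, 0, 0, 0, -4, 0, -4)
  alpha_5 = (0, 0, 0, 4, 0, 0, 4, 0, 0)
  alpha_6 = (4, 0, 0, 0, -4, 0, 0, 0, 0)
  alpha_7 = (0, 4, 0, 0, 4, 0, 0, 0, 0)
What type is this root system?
C_7

Compute the Cartan integers a_ij = 2(alpha_i, alpha_j)/(alpha_j, alpha_j); the resulting 7x7 Cartan matrix is
[[2, 0, 0, 0, -2, 0, 0], [0, 2, 0, -1, 0, -1, 0], [0, 0, 2, 0, 0, 0, -1], [0, -1, 0, 2, -1, 0, 0], [-1, 0, 0, -1, 2, 0, 0], [0, -1, 0, 0, 0, 2, -1], [0, 0, -1, 0, 0, -1, 2]].
The roots have two lengths (squared-length ratio 2:1); the short ones are alpha_{2,3,4,5,6,7}. The associated Dynkin diagram is a chain of 7 nodes with a double edge at one end; the terminal node there is the unique long simple root (C_7), so the type is C_7 (the algebra sp(14)).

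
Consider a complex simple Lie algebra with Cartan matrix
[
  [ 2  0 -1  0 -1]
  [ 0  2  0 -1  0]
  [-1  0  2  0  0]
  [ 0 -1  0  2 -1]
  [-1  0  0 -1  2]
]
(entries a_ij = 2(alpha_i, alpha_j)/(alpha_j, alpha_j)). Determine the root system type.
The matrix has rank 5 with 2's on the diagonal. Reading the off-diagonal entries as Dynkin edges (a single edge where a_ij = a_ji = -1; a double or triple edge where a_ij * a_ji = 2 or 3), the diagram is a chain of 5 nodes with single edges (A_5). One simple-root ordering that puts it in standard form is (alpha_3, alpha_1, alpha_5, alpha_4, alpha_2). So the algebra is type A_5, i.e. sl(6).

A_5 (sl(6))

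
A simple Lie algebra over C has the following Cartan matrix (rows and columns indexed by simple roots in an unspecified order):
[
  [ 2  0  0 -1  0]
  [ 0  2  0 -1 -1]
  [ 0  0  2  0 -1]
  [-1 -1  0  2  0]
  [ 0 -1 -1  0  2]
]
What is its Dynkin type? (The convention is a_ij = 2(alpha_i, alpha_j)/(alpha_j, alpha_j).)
A_5 (sl(6))

The matrix has rank 5 with 2's on the diagonal. Reading the off-diagonal entries as Dynkin edges (a single edge where a_ij = a_ji = -1; a double or triple edge where a_ij * a_ji = 2 or 3), the diagram is a chain of 5 nodes with single edges (A_5). One simple-root ordering that puts it in standard form is (alpha_3, alpha_5, alpha_2, alpha_4, alpha_1). So the algebra is type A_5, i.e. sl(6).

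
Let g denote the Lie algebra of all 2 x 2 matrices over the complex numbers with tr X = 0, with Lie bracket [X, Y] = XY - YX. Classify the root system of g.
This is sl(2), which has dimension 2^2 - 1 = 3 and rank 2 - 1 = 1 (a Cartan subalgebra is the diagonal traceless matrices). In the classification of classical Lie algebras, the special linear algebra sl(n+1) has type A_n; here n = 1, so the Dynkin diagram is a chain of 1 nodes with single edges (A_1). Hence the type is A_1.

A_1 (sl(2))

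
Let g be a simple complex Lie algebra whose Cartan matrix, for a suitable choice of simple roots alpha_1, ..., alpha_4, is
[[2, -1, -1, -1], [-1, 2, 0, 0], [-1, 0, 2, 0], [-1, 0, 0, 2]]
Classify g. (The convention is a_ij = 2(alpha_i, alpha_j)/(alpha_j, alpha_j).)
D4

The matrix has rank 4 with 2's on the diagonal. Reading the off-diagonal entries as Dynkin edges (a single edge where a_ij = a_ji = -1; a double or triple edge where a_ij * a_ji = 2 or 3), the diagram is a chain of 2 nodes with a fork of two nodes at one end (D_4). One simple-root ordering that puts it in standard form is (alpha_3, alpha_1, alpha_2, alpha_4). So the algebra is type D_4, i.e. so(8).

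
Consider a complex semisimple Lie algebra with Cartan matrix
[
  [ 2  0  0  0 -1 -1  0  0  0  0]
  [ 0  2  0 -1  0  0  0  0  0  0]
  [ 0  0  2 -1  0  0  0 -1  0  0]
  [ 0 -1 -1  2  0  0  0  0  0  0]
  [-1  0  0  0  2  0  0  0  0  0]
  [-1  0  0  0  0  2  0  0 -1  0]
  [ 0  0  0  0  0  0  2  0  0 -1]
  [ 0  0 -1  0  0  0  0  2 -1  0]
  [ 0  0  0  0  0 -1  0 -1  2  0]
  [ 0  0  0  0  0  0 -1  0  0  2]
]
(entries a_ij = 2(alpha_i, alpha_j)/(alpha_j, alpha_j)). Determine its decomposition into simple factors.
A_2 (sl(3)) ⊕ A_8 (sl(9))

The diagram associated to this matrix has two connected components: the simple roots {alpha_7, alpha_10} form a chain of 2 nodes with single edges (A_2), and {alpha_1, alpha_2, alpha_3, alpha_4, alpha_5, alpha_6, alpha_8, alpha_9} form a chain of 8 nodes with single edges (A_8). A semisimple Lie algebra decomposes uniquely as the direct sum of simple ideals, one per connected component of its Dynkin diagram, so g ≅ A_2 ⊕ A_8 (dimension 8 + 80 = 88).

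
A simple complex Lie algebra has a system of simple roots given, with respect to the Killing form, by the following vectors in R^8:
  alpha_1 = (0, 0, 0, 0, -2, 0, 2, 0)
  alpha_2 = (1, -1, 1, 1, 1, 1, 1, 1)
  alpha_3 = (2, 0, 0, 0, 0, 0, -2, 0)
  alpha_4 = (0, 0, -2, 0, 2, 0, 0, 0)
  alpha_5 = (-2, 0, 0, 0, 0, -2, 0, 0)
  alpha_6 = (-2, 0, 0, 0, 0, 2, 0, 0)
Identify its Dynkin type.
Compute the Cartan integers a_ij = 2(alpha_i, alpha_j)/(alpha_j, alpha_j); the resulting 6x6 Cartan matrix is
[[2, 0, -1, -1, 0, 0], [0, 2, 0, 0, -1, 0], [-1, 0, 2, 0, -1, -1], [-1, 0, 0, 2, 0, 0], [0, -1, -1, 0, 2, 0], [0, 0, -1, 0, 0, 2]].
All simple roots have the same length, so the diagram is simply laced. The associated Dynkin diagram is a chain of 5 nodes with one extra node attached to the third node from one end (E_6), so the type is E_6.

E6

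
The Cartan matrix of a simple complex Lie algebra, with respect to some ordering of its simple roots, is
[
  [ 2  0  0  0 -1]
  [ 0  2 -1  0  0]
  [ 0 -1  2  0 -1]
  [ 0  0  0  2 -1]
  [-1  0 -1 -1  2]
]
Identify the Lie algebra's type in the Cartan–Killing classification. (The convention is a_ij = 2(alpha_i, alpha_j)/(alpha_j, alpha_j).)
The matrix has rank 5 with 2's on the diagonal. Reading the off-diagonal entries as Dynkin edges (a single edge where a_ij = a_ji = -1; a double or triple edge where a_ij * a_ji = 2 or 3), the diagram is a chain of 3 nodes with a fork of two nodes at one end (D_5). One simple-root ordering that puts it in standard form is (alpha_2, alpha_3, alpha_5, alpha_4, alpha_1). So the algebra is type D_5, i.e. so(10).

D_5 (so(10))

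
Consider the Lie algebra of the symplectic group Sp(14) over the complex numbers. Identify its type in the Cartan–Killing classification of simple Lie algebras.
This is sp(14), which has dimension 14(14+1)/2 = 105 and rank 14/2 = 7. In the classification of classical Lie algebras, the symplectic algebra sp(2n) has type C_n; here n = 7, so the Dynkin diagram is a chain of 7 nodes with a double edge at one end; the terminal node there is the unique long simple root (C_7). Hence the type is C_7.

C_7 (sp(14))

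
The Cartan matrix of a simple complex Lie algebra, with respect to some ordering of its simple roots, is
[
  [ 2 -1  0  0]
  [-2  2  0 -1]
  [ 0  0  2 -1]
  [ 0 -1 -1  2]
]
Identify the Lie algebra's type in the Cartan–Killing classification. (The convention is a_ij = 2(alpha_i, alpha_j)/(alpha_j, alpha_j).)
B4

The matrix has rank 4 with 2's on the diagonal. Reading the off-diagonal entries as Dynkin edges (a single edge where a_ij = a_ji = -1; a double or triple edge where a_ij * a_ji = 2 or 3), the diagram is a chain of 4 nodes with a double edge at one end; the terminal node there is the unique short simple root (B_4). One simple-root ordering that puts it in standard form is (alpha_3, alpha_4, alpha_2, alpha_1). So the algebra is type B_4, i.e. so(9).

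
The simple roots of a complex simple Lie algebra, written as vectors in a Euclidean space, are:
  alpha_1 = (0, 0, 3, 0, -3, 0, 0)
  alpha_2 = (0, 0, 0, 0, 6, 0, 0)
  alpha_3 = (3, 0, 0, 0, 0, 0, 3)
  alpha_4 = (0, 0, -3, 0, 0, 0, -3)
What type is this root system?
C_4 (sp(8))

Compute the Cartan integers a_ij = 2(alpha_i, alpha_j)/(alpha_j, alpha_j); the resulting 4x4 Cartan matrix is
[[2, -1, 0, -1], [-2, 2, 0, 0], [0, 0, 2, -1], [-1, 0, -1, 2]].
The roots have two lengths (squared-length ratio 2:1); the short ones are alpha_{1,3,4}. The associated Dynkin diagram is a chain of 4 nodes with a double edge at one end; the terminal node there is the unique long simple root (C_4), so the type is C_4 (the algebra sp(8)).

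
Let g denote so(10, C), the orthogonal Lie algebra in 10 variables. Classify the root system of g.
type D_5

This is so(10) with 10 even, which has dimension 10(10-1)/2 = 45 and rank 10/2 = 5. In the classification of classical Lie algebras, the orthogonal algebra so(2n) in an even number of variables has type D_n; here n = 5, so the Dynkin diagram is a chain of 3 nodes with a fork of two nodes at one end (D_5). Hence the type is D_5.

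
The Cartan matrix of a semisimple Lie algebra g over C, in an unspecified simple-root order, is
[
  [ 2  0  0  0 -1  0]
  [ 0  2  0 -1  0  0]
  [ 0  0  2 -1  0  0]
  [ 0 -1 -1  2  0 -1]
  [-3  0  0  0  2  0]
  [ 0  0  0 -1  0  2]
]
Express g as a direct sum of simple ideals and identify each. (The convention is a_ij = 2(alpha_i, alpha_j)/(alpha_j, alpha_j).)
The diagram associated to this matrix has two connected components: the simple roots {alpha_2, alpha_3, alpha_4, alpha_6} form a chain of 2 nodes with a fork of two nodes at one end (D_4), and {alpha_1, alpha_5} form two nodes joined by a triple edge (G_2). A semisimple Lie algebra decomposes uniquely as the direct sum of simple ideals, one per connected component of its Dynkin diagram, so g ≅ D_4 ⊕ G_2 (dimension 28 + 14 = 42).

D_4 (so(8)) ⊕ G_2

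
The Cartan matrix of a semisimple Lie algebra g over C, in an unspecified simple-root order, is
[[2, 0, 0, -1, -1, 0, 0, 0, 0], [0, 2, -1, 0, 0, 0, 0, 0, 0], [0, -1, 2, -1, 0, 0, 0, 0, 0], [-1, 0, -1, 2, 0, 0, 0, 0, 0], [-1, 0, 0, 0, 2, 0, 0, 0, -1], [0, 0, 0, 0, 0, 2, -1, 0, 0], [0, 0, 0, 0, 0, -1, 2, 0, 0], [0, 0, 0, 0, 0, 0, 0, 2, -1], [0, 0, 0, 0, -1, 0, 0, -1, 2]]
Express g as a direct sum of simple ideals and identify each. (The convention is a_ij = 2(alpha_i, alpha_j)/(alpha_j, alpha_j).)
The diagram associated to this matrix has two connected components: the simple roots {alpha_6, alpha_7} form a chain of 2 nodes with single edges (A_2), and {alpha_1, alpha_2, alpha_3, alpha_4, alpha_5, alpha_8, alpha_9} form a chain of 7 nodes with single edges (A_7). A semisimple Lie algebra decomposes uniquely as the direct sum of simple ideals, one per connected component of its Dynkin diagram, so g ≅ A_2 ⊕ A_7 (dimension 8 + 63 = 71).

A_2 (sl(3)) ⊕ A_7 (sl(8))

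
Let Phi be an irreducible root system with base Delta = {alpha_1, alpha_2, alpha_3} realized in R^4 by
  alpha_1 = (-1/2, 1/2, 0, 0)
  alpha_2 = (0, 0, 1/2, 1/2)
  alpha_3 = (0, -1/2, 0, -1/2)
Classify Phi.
Compute the Cartan integers a_ij = 2(alpha_i, alpha_j)/(alpha_j, alpha_j); the resulting 3x3 Cartan matrix is
[[2, 0, -1], [0, 2, -1], [-1, -1, 2]].
All simple roots have the same length, so the diagram is simply laced. The associated Dynkin diagram is a chain of 3 nodes with single edges (A_3), so the type is A_3 (the algebra sl(4)).

A_3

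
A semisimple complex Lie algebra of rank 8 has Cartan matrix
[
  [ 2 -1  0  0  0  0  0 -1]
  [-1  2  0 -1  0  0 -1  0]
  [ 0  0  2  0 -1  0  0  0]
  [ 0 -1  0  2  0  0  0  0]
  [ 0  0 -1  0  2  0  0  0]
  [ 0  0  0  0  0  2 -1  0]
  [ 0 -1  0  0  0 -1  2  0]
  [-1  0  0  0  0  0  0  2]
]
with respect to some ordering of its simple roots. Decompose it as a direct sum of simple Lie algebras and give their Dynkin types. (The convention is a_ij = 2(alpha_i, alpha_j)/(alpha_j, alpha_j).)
type A_2 ⊕ type E_6

The diagram associated to this matrix has two connected components: the simple roots {alpha_3, alpha_5} form a chain of 2 nodes with single edges (A_2), and {alpha_1, alpha_2, alpha_4, alpha_6, alpha_7, alpha_8} form a chain of 5 nodes with one extra node attached to the third node from one end (E_6). A semisimple Lie algebra decomposes uniquely as the direct sum of simple ideals, one per connected component of its Dynkin diagram, so g ≅ A_2 ⊕ E_6 (dimension 8 + 78 = 86).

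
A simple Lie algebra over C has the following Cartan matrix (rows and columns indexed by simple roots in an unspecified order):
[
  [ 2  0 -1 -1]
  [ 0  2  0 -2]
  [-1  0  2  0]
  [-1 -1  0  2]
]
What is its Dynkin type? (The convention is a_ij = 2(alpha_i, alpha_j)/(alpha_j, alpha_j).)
C4

The matrix has rank 4 with 2's on the diagonal. Reading the off-diagonal entries as Dynkin edges (a single edge where a_ij = a_ji = -1; a double or triple edge where a_ij * a_ji = 2 or 3), the diagram is a chain of 4 nodes with a double edge at one end; the terminal node there is the unique long simple root (C_4). One simple-root ordering that puts it in standard form is (alpha_3, alpha_1, alpha_4, alpha_2). So the algebra is type C_4, i.e. sp(8).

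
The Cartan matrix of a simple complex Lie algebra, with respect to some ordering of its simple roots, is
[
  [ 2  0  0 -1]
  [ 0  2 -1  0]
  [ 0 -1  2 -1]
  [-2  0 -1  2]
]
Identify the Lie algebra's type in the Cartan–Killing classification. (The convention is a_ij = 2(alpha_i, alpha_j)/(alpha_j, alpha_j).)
The matrix has rank 4 with 2's on the diagonal. Reading the off-diagonal entries as Dynkin edges (a single edge where a_ij = a_ji = -1; a double or triple edge where a_ij * a_ji = 2 or 3), the diagram is a chain of 4 nodes with a double edge at one end; the terminal node there is the unique short simple root (B_4). One simple-root ordering that puts it in standard form is (alpha_2, alpha_3, alpha_4, alpha_1). So the algebra is type B_4, i.e. so(9).

B4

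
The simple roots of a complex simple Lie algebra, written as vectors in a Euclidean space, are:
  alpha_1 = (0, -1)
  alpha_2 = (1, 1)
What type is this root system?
Compute the Cartan integers a_ij = 2(alpha_i, alpha_j)/(alpha_j, alpha_j); the resulting 2x2 Cartan matrix is
[[2, -1], [-2, 2]].
The roots have two lengths (squared-length ratio 2:1); the short ones are alpha_{1}. The associated Dynkin diagram is a chain of 2 nodes with a double edge at one end; the terminal node there is the unique short simple root (B_2), so the type is B_2 (the algebra so(5)).

B_2 (so(5))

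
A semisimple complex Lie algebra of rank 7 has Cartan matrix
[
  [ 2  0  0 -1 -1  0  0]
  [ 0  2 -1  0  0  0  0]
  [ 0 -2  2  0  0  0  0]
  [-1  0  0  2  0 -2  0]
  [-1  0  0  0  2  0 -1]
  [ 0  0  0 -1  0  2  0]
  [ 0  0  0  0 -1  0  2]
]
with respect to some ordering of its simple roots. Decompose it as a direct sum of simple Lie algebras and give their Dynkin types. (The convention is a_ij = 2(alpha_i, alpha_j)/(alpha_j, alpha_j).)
The diagram associated to this matrix has two connected components: the simple roots {alpha_2, alpha_3} form a chain of 2 nodes with a double edge at one end; the terminal node there is the unique short simple root (B_2), and {alpha_1, alpha_4, alpha_5, alpha_6, alpha_7} form a chain of 5 nodes with a double edge at one end; the terminal node there is the unique short simple root (B_5). A semisimple Lie algebra decomposes uniquely as the direct sum of simple ideals, one per connected component of its Dynkin diagram, so g ≅ B_2 ⊕ B_5 (dimension 10 + 55 = 65).

B2 ⊕ B5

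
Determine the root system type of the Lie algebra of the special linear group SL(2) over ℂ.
This is sl(2), which has dimension 2^2 - 1 = 3 and rank 2 - 1 = 1 (a Cartan subalgebra is the diagonal traceless matrices). In the classification of classical Lie algebras, the special linear algebra sl(n+1) has type A_n; here n = 1, so the Dynkin diagram is a chain of 1 nodes with single edges (A_1). Hence the type is A_1.

A1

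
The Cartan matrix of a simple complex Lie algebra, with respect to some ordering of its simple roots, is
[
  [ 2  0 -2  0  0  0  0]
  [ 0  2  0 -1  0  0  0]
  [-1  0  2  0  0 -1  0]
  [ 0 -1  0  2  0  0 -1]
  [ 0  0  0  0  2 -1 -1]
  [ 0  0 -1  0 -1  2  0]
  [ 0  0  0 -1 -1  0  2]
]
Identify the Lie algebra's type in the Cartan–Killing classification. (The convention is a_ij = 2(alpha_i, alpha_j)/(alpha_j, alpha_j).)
C_7

The matrix has rank 7 with 2's on the diagonal. Reading the off-diagonal entries as Dynkin edges (a single edge where a_ij = a_ji = -1; a double or triple edge where a_ij * a_ji = 2 or 3), the diagram is a chain of 7 nodes with a double edge at one end; the terminal node there is the unique long simple root (C_7). One simple-root ordering that puts it in standard form is (alpha_2, alpha_4, alpha_7, alpha_5, alpha_6, alpha_3, alpha_1). So the algebra is type C_7, i.e. sp(14).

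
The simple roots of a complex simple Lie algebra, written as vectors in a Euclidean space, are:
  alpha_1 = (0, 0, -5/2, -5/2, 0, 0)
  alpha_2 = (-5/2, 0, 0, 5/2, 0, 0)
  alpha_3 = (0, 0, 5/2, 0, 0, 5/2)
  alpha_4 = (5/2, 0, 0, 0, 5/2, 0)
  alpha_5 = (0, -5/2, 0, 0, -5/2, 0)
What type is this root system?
Compute the Cartan integers a_ij = 2(alpha_i, alpha_j)/(alpha_j, alpha_j); the resulting 5x5 Cartan matrix is
[[2, -1, -1, 0, 0], [-1, 2, 0, -1, 0], [-1, 0, 2, 0, 0], [0, -1, 0, 2, -1], [0, 0, 0, -1, 2]].
All simple roots have the same length, so the diagram is simply laced. The associated Dynkin diagram is a chain of 5 nodes with single edges (A_5), so the type is A_5 (the algebra sl(6)).

A_5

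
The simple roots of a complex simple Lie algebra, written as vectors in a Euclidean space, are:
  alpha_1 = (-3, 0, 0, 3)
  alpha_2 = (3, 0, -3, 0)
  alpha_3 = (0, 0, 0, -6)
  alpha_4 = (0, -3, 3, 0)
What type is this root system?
Compute the Cartan integers a_ij = 2(alpha_i, alpha_j)/(alpha_j, alpha_j); the resulting 4x4 Cartan matrix is
[[2, -1, -1, 0], [-1, 2, 0, -1], [-2, 0, 2, 0], [0, -1, 0, 2]].
The roots have two lengths (squared-length ratio 2:1); the short ones are alpha_{1,2,4}. The associated Dynkin diagram is a chain of 4 nodes with a double edge at one end; the terminal node there is the unique long simple root (C_4), so the type is C_4 (the algebra sp(8)).

C4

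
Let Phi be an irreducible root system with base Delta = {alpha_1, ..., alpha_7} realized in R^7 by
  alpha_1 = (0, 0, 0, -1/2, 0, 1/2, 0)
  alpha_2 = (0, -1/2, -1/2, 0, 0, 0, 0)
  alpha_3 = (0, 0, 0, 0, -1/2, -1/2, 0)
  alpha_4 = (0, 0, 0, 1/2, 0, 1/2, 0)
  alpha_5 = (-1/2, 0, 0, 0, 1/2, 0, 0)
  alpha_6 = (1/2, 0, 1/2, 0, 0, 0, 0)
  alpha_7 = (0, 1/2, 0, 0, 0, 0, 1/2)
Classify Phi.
Compute the Cartan integers a_ij = 2(alpha_i, alpha_j)/(alpha_j, alpha_j); the resulting 7x7 Cartan matrix is
[[2, 0, -1, 0, 0, 0, 0], [0, 2, 0, 0, 0, -1, -1], [-1, 0, 2, -1, -1, 0, 0], [0, 0, -1, 2, 0, 0, 0], [0, 0, -1, 0, 2, -1, 0], [0, -1, 0, 0, -1, 2, 0], [0, -1, 0, 0, 0, 0, 2]].
All simple roots have the same length, so the diagram is simply laced. The associated Dynkin diagram is a chain of 5 nodes with a fork of two nodes at one end (D_7), so the type is D_7 (the algebra so(14)).

D_7 (so(14))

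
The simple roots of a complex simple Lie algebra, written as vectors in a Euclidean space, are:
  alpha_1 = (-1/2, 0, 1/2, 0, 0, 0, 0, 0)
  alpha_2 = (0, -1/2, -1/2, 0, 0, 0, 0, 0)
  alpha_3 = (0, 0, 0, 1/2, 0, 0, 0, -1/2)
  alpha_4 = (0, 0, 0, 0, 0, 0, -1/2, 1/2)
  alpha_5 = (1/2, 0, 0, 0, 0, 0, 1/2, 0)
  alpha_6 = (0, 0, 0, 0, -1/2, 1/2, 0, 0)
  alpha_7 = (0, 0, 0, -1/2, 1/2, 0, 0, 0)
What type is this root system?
type A_7

Compute the Cartan integers a_ij = 2(alpha_i, alpha_j)/(alpha_j, alpha_j); the resulting 7x7 Cartan matrix is
[[2, -1, 0, 0, -1, 0, 0], [-1, 2, 0, 0, 0, 0, 0], [0, 0, 2, -1, 0, 0, -1], [0, 0, -1, 2, -1, 0, 0], [-1, 0, 0, -1, 2, 0, 0], [0, 0, 0, 0, 0, 2, -1], [0, 0, -1, 0, 0, -1, 2]].
All simple roots have the same length, so the diagram is simply laced. The associated Dynkin diagram is a chain of 7 nodes with single edges (A_7), so the type is A_7 (the algebra sl(8)).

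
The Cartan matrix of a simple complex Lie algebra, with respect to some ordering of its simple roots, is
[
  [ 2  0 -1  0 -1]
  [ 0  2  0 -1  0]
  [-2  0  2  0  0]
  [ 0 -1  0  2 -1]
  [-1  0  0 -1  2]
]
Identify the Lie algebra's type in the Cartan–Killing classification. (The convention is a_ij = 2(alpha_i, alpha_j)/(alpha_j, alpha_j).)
The matrix has rank 5 with 2's on the diagonal. Reading the off-diagonal entries as Dynkin edges (a single edge where a_ij = a_ji = -1; a double or triple edge where a_ij * a_ji = 2 or 3), the diagram is a chain of 5 nodes with a double edge at one end; the terminal node there is the unique long simple root (C_5). One simple-root ordering that puts it in standard form is (alpha_2, alpha_4, alpha_5, alpha_1, alpha_3). So the algebra is type C_5, i.e. sp(10).

C_5 (sp(10))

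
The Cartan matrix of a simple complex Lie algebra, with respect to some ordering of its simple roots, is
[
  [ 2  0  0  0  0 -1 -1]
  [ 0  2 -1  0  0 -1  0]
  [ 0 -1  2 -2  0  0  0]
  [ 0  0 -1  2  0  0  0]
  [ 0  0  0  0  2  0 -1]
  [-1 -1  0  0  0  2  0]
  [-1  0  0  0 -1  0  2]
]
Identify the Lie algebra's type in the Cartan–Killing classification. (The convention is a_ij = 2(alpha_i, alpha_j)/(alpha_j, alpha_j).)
type B_7

The matrix has rank 7 with 2's on the diagonal. Reading the off-diagonal entries as Dynkin edges (a single edge where a_ij = a_ji = -1; a double or triple edge where a_ij * a_ji = 2 or 3), the diagram is a chain of 7 nodes with a double edge at one end; the terminal node there is the unique short simple root (B_7). One simple-root ordering that puts it in standard form is (alpha_5, alpha_7, alpha_1, alpha_6, alpha_2, alpha_3, alpha_4). So the algebra is type B_7, i.e. so(15).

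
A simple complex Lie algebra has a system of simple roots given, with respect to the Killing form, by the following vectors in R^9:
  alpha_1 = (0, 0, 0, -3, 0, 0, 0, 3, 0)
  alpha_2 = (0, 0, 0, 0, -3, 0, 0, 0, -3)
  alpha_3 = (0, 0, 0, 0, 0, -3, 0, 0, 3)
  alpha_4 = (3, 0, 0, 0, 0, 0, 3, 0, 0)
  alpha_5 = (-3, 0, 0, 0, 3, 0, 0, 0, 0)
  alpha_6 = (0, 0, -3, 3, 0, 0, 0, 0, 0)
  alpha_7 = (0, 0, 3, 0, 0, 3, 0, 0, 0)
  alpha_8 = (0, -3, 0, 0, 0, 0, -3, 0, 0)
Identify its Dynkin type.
Compute the Cartan integers a_ij = 2(alpha_i, alpha_j)/(alpha_j, alpha_j); the resulting 8x8 Cartan matrix is
[[2, 0, 0, 0, 0, -1, 0, 0], [0, 2, -1, 0, -1, 0, 0, 0], [0, -1, 2, 0, 0, 0, -1, 0], [0, 0, 0, 2, -1, 0, 0, -1], [0, -1, 0, -1, 2, 0, 0, 0], [-1, 0, 0, 0, 0, 2, -1, 0], [0, 0, -1, 0, 0, -1, 2, 0], [0, 0, 0, -1, 0, 0, 0, 2]].
All simple roots have the same length, so the diagram is simply laced. The associated Dynkin diagram is a chain of 8 nodes with single edges (A_8), so the type is A_8 (the algebra sl(9)).

A_8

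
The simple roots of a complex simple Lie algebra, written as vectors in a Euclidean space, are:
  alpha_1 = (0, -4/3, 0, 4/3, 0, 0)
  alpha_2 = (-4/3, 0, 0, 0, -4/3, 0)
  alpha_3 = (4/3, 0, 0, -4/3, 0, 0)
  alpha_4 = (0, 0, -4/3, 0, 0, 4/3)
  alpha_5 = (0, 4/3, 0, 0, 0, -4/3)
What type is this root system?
Compute the Cartan integers a_ij = 2(alpha_i, alpha_j)/(alpha_j, alpha_j); the resulting 5x5 Cartan matrix is
[[2, 0, -1, 0, -1], [0, 2, -1, 0, 0], [-1, -1, 2, 0, 0], [0, 0, 0, 2, -1], [-1, 0, 0, -1, 2]].
All simple roots have the same length, so the diagram is simply laced. The associated Dynkin diagram is a chain of 5 nodes with single edges (A_5), so the type is A_5 (the algebra sl(6)).

type A_5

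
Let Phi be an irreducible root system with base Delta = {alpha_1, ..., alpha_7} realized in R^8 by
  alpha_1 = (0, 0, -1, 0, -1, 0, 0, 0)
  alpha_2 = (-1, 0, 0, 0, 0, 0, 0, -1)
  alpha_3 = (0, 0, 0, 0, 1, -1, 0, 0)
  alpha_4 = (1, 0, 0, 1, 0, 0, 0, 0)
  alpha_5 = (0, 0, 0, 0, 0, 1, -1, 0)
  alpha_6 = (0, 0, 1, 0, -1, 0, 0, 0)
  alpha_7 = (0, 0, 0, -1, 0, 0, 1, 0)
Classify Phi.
D_7

Compute the Cartan integers a_ij = 2(alpha_i, alpha_j)/(alpha_j, alpha_j); the resulting 7x7 Cartan matrix is
[[2, 0, -1, 0, 0, 0, 0], [0, 2, 0, -1, 0, 0, 0], [-1, 0, 2, 0, -1, -1, 0], [0, -1, 0, 2, 0, 0, -1], [0, 0, -1, 0, 2, 0, -1], [0, 0, -1, 0, 0, 2, 0], [0, 0, 0, -1, -1, 0, 2]].
All simple roots have the same length, so the diagram is simply laced. The associated Dynkin diagram is a chain of 5 nodes with a fork of two nodes at one end (D_7), so the type is D_7 (the algebra so(14)).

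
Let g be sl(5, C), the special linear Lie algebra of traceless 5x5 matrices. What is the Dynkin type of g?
This is sl(5), which has dimension 5^2 - 1 = 24 and rank 5 - 1 = 4 (a Cartan subalgebra is the diagonal traceless matrices). In the classification of classical Lie algebras, the special linear algebra sl(n+1) has type A_n; here n = 4, so the Dynkin diagram is a chain of 4 nodes with single edges (A_4). Hence the type is A_4.

A4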